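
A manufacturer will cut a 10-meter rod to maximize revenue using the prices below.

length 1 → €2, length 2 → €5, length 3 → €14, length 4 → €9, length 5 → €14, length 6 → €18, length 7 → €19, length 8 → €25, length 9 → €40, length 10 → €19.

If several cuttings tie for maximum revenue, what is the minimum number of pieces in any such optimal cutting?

4

Build r[k] bottom-up: r[k] = max over allowed piece i of (p[i] + r[k−i]).
r[1] = 2
r[2] = 5
r[3] = 14
r[4] = 16  (first piece 1, then r[3]=14)
r[5] = 19  (first piece 2, then r[3]=14)
r[6] = 28  (first piece 3, then r[3]=14)
r[7] = 30  (first piece 1, then r[6]=28)
r[8] = 33  (first piece 2, then r[6]=28)
r[9] = 42  (first piece 3, then r[6]=28)
r[10] = 44  (first piece 1, then r[9]=42)
Maximum revenue is €44.
Now minimize piece count subject to staying optimal: for each k, pieces[k] = 1 + min over i with p[i]+r[k−i]=r[k] of pieces[k−i].
pieces[7] = 3
pieces[8] = 3
pieces[9] = 3
pieces[10] = 4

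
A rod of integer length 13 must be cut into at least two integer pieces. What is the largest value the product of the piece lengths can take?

Fill g[k] for k=2..13: at each k try every first piece i and multiply by the better of (k−i) uncut or g[k−i].
Small cases: g[2]=1, g[3]=2, g[4]=4, g[5]=6, g[6]=9, g[7]=12, g[8]=18.
g[9] = 3*max(6,9) = 3*9 = 27
g[10] = 2*max(8,18) = 2*18 = 36
g[11] = 2*max(9,27) = 2*27 = 54
g[12] = 3*max(9,27) = 3*27 = 81
g[13] = 2*max(11,54) = 2*54 = 108
One optimal split: 3 + 3 + 3 + 2 + 2; product 3*3*3*2*2 = 108.

108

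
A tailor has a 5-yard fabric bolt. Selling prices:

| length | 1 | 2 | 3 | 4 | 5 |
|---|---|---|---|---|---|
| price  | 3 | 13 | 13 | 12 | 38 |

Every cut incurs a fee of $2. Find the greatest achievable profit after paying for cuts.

Consider every possible first cut. r[k] is the best of p[i]+r[k−i] over all sellable i≤k, charging 2 whenever i<k.
r[1] = 3
r[2] = 13
r[3] = 14  (first piece 1, then r[2]=13)
r[4] = 24  (first piece 2, then r[2]=13)
r[5] = 38
Best is to make no cuts and sell whole for $38.

38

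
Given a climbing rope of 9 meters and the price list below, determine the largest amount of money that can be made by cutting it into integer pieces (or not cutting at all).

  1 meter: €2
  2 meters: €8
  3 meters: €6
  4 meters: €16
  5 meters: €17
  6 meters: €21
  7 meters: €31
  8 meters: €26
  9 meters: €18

39

Let r[k] be the best obtainable value from length k. For each k, try every first piece i and keep the best of price[i] + r[k−i].
r[1] = 2
r[2] = 8
r[3] = 10  (first piece 1, then r[2]=8)
r[4] = 16  (first piece 2, then r[2]=8)
r[5] = 18  (first piece 1, then r[4]=16)
r[6] = 24  (first piece 2, then r[4]=16)
r[7] = 31
r[8] = 33  (first piece 1, then r[7]=31)
r[9] = 39  (first piece 2, then r[7]=31)
One optimal cutting: 7 + 2 → €31 + €8 = €39.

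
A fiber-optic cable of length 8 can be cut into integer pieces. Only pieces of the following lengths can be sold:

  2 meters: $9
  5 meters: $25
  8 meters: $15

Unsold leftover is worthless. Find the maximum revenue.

Build best[k] bottom-up: best[k] = max over allowed piece i of (p[i] + best[k−i]).
best[1] = 0
best[2] = 9
best[3] = 9
best[4] = 18  (first piece 2, then best[2]=9)
best[5] = max(9+9, 25+0) = 25
best[6] = max(9+18, 25+0) = 27
best[7] = max(9+25, 25+9) = 34
best[8] = max(9+27, 25+9, 15+0) = 36
One optimal cutting: 2 + 2 + 2 + 2 → $36.

36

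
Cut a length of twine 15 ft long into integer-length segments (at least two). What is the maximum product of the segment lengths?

243

Fill prod[k] for k=2..15: at each k try every first piece i and multiply by the better of (k−i) uncut or prod[k−i].
prod[2] = 1·max(1,0) = 1·1 = 1
prod[3] = max(1·2, 2·1) = 2
prod[4] = max(1·3, 2·2, 3·1) = 4
prod[5] = max(1·4, 2·3, 3·2, 4·1) = 6
prod[6] = max(1·6, 2·4, 3·3, 4·2, 5·1) = 9
prod[7] = max(1·9, 2·6, 3·4, 4·3, 5·2, 6·1) = 12
prod[8] = max(1·12, 2·9, 3·6, …, 6·2, 7·1) = 18
prod[9] = max(1·18, 2·12, 3·9, …, 7·2, 8·1) = 27
prod[10] = max(1·27, 2·18, 3·12, …, 8·2, 9·1) = 36
prod[11] = max(1·36, 2·27, 3·18, …, 9·2, 10·1) = 54
prod[12] = max(1·54, 2·36, 3·27, …, 10·2, 11·1) = 81
prod[13] = max(1·81, 2·54, 3·36, …, 11·2, 12·1) = 108
prod[14] = max(1·108, 2·81, 3·54, …, 12·2, 13·1) = 162
prod[15] = max(1·162, 2·108, 3·81, …, 13·2, 14·1) = 243
One optimal split: 3 + 3 + 3 + 3 + 3; product 3·3·3·3·3 = 243.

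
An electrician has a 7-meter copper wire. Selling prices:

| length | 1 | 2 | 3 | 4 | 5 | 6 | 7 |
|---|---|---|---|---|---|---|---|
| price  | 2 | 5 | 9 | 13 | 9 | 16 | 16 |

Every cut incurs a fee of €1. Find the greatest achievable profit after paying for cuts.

21

Let r[k] be the best obtainable value from length k. For each k, try every first piece i and keep the best of price[i] + r[k−i] minus the 1 cut fee when i<k.
r[1] = 2
r[2] = 5
r[3] = 9
r[4] = 13
r[5] = 14  (first piece 1, then r[4]=13)
r[6] = 17  (first piece 2, then r[4]=13)
r[7] = 21  (first piece 3, then r[4]=13)
One optimal plan: pieces 4 + 3 (1 cut) → €22 − €1 = €21.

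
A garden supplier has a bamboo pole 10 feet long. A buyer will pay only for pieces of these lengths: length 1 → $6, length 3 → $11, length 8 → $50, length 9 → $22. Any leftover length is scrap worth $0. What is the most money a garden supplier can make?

Consider every possible first cut. f[k] is the best of p[i]+f[k−i] over all sellable i≤k.
f[1] = 6
f[2] = 12  (first piece 1, then f[1]=6)
f[3] = max(6+12, 11+0) = 18
f[4] = max(6+18, 11+6) = 24
f[5] = max(6+24, 11+12) = 30
f[6] = max(6+30, 11+18) = 36
f[7] = max(6+36, 11+24) = 42
f[8] = max(6+42, 11+30, 50+0) = 50
f[9] = max(6+50, 11+36, 50+6, 22+0) = 56
f[10] = max(6+56, 11+42, 50+12, 22+6) = 62
One optimal cutting: 8 + 1 + 1 → $62.

62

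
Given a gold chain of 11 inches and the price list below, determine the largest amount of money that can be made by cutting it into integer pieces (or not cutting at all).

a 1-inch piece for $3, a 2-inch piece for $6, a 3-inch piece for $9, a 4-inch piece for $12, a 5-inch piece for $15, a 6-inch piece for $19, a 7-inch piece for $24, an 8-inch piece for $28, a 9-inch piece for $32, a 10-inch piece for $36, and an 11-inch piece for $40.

40

Build R[k] bottom-up: R[k] = max over allowed piece i of (p[i] + R[k−i]).
R[1] = 3
R[2] = max(3+3, 6+0) = 6
R[3] = max(3+6, 6+3, 9+0) = 9
R[4] = max(3+9, 6+6, 9+3, 12+0) = 12
R[5] = max(3+12, 6+9, 9+6, 12+3, 15+0) = 15
R[6] = max(3+15, 6+12, 9+9, 12+6, 15+3, 19+0) = 19
R[7] = max(3+19, 6+15, 9+12, …, 19+3, 24+0) = 24
R[8] = max(3+24, 6+19, 9+15, …, 24+3, 28+0) = 28
R[9] = max(3+28, 6+24, 9+19, …, 28+3, 32+0) = 32
R[10] = max(3+32, 6+28, 9+24, …, 32+3, 36+0) = 36
R[11] = max(3+36, 6+32, 9+28, …, 36+3, 40+0) = 40
Best is to sell the whole 11-inch piece uncut for $40.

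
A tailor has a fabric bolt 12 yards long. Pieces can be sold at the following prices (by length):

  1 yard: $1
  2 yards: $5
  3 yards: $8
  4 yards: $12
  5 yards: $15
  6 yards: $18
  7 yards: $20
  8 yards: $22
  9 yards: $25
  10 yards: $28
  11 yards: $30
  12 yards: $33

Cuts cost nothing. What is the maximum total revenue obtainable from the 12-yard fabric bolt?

Build r[k] bottom-up: r[k] = max over allowed piece i of (p[i] + r[k−i]).
r[1] = 1
r[2] = max(1+1, 5+0) = 5
r[3] = max(1+5, 5+1, 8+0) = 8
r[4] = max(1+8, 5+5, 8+1, 12+0) = 12
r[5] = max(1+12, 5+8, 8+5, 12+1, 15+0) = 15
r[6] = max(1+15, 5+12, 8+8, 12+5, 15+1, 18+0) = 18
r[7] = max(1+18, 5+15, 8+12, …, 18+1, 20+0) = 20
r[8] = max(1+20, 5+18, 8+15, …, 20+1, 22+0) = 24
r[9] = max(1+24, 5+20, 8+18, …, 22+1, 25+0) = 27
r[10] = max(1+27, 5+24, 8+20, …, 25+1, 28+0) = 30
r[11] = max(1+30, 5+27, 8+24, …, 28+1, 30+0) = 33
r[12] = max(1+33, 5+30, 8+27, …, 30+1, 33+0) = 36
One optimal cutting: 4 + 4 + 4 → $12 + $12 + $12 = $36.

36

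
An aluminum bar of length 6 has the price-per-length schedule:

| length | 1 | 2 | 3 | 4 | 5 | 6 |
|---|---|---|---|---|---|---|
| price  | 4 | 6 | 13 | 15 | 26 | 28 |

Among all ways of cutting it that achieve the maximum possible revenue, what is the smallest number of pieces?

2

Build r[k] bottom-up: r[k] = max over allowed piece i of (p[i] + r[k−i]).
r[1] = 4
r[2] = 8  (first piece 1, then r[1]=4)
r[3] = 13
r[4] = 17  (first piece 1, then r[3]=13)
r[5] = 26
r[6] = 30  (first piece 1, then r[5]=26)
Maximum revenue is $30.
Now minimize piece count subject to staying optimal: for each k, pieces[k] = 1 + min over i with p[i]+r[k−i]=r[k] of pieces[k−i].
pieces[3] = 1
pieces[4] = 2
pieces[5] = 1
pieces[6] = 2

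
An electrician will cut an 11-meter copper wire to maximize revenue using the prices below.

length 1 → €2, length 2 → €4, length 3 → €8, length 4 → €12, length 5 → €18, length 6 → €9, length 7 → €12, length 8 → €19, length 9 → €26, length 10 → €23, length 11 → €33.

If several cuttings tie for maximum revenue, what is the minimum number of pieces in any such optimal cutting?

3

Let r[k] be the best obtainable value from length k. For each k, try every first piece i and keep the best of price[i] + r[k−i].
r[1] = 2
r[2] = max(2+2, 4+0) = 4
r[3] = max(2+4, 4+2, 8+0) = 8
r[4] = max(2+8, 4+4, 8+2, 12+0) = 12
r[5] = max(2+12, 4+8, 8+4, 12+2, 18+0) = 18
r[6] = max(2+18, 4+12, 8+8, 12+4, 18+2, 9+0) = 20
r[7] = max(2+20, 4+18, 8+12, …, 9+2, 12+0) = 22
r[8] = max(2+22, 4+20, 8+18, …, 12+2, 19+0) = 26
r[9] = max(2+26, 4+22, 8+20, …, 19+2, 26+0) = 30
r[10] = max(2+30, 4+26, 8+22, …, 26+2, 23+0) = 36
r[11] = max(2+36, 4+30, 8+26, …, 23+2, 33+0) = 38
Maximum revenue is €38.
Now minimize piece count subject to staying optimal: for each k, pieces[k] = 1 + min over i with p[i]+r[k−i]=r[k] of pieces[k−i].
pieces[8] = 2
pieces[9] = 2
pieces[10] = 2
pieces[11] = 3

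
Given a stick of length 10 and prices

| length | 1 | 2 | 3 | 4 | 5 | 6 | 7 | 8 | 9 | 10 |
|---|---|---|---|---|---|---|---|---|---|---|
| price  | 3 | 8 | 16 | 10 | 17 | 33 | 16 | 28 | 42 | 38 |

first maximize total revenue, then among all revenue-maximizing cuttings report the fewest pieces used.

3

Consider every possible first cut. r[k] is the best of p[i]+r[k−i] over all sellable i≤k.
r[1] = 3
r[2] = 8
r[3] = 16
r[4] = 19  (first piece 1, then r[3]=16)
r[5] = 24  (first piece 2, then r[3]=16)
r[6] = 33
r[7] = 36  (first piece 1, then r[6]=33)
r[8] = 41  (first piece 2, then r[6]=33)
r[9] = 49  (first piece 3, then r[6]=33)
r[10] = 52  (first piece 1, then r[9]=49)
Maximum revenue is 52.
Now minimize piece count subject to staying optimal: for each k, pieces[k] = 1 + min over i with p[i]+r[k−i]=r[k] of pieces[k−i].
pieces[7] = 2
pieces[8] = 2
pieces[9] = 2
pieces[10] = 3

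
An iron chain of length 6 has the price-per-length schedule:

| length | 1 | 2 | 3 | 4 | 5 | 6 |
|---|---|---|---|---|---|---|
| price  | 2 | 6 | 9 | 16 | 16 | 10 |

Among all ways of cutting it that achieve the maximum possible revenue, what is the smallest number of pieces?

Let r[k] be the best obtainable value from length k. For each k, try every first piece i and keep the best of price[i] + r[k−i].
r[1] = 2
r[2] = 6
r[3] = 9
r[4] = 16
r[5] = 18  (first piece 1, then r[4]=16)
r[6] = 22  (first piece 2, then r[4]=16)
Maximum revenue is $22.
Now minimize piece count subject to staying optimal: for each k, pieces[k] = 1 + min over i with p[i]+r[k−i]=r[k] of pieces[k−i].
pieces[3] = 1
pieces[4] = 1
pieces[5] = 2
pieces[6] = 2

2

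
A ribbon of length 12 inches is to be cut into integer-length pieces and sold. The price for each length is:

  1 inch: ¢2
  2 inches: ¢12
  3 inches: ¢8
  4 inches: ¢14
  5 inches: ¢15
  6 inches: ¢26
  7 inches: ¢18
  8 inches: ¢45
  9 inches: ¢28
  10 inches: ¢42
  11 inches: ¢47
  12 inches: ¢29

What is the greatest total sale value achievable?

72

Build v[k] bottom-up: v[k] = max over allowed piece i of (p[i] + v[k−i]).
v[1] = 2
v[2] = 12
v[3] = 14  (first piece 1, then v[2]=12)
v[4] = 24  (first piece 2, then v[2]=12)
v[5] = 26  (first piece 1, then v[4]=24)
v[6] = 36  (first piece 2, then v[4]=24)
v[7] = 38  (first piece 1, then v[6]=36)
v[8] = 48  (first piece 2, then v[6]=36)
v[9] = 50  (first piece 1, then v[8]=48)
v[10] = 60  (first piece 2, then v[8]=48)
v[11] = 62  (first piece 1, then v[10]=60)
v[12] = 72  (first piece 2, then v[10]=60)
One optimal cutting: 2 + 2 + 2 + 2 + 2 + 2 → ¢12 + ¢12 + ¢12 + ¢12 + ¢12 + ¢12 = ¢72.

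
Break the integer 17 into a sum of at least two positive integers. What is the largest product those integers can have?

Let prod[k] be the best product for length k (with at least one cut). For each first piece i, the rest contributes max(k−i, prod[k−i]).
Small cases: prod[2]=1, prod[3]=2, prod[4]=4, prod[5]=6, prod[6]=9, prod[7]=12, prod[8]=18, prod[9]=27, prod[10]=36, prod[11]=54.
prod[12] = max(1×54, 2×36, 3×27, …, 10×2, 11×1) = 81
prod[13] = max(1×81, 2×54, 3×36, …, 11×2, 12×1) = 108
prod[14] = max(1×108, 2×81, 3×54, …, 12×2, 13×1) = 162
prod[15] = max(1×162, 2×108, 3×81, …, 13×2, 14×1) = 243
prod[16] = max(1×243, 2×162, 3×108, …, 14×2, 15×1) = 324
prod[17] = max(1×324, 2×243, 3×162, …, 15×2, 16×1) = 486
One optimal split: 3 + 3 + 3 + 3 + 3 + 2; product 3×3×3×3×3×2 = 486.

486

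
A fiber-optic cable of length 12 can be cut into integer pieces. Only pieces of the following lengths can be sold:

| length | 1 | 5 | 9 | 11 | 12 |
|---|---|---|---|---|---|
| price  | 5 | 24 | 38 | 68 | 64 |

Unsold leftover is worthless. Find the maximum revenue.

Build best[k] bottom-up: best[k] = max over allowed piece i of (p[i] + best[k−i]).
best[1] = 5
best[2] = 10  (first piece 1, then best[1]=5)
best[3] = 15  (first piece 1, then best[2]=10)
best[4] = 20  (first piece 1, then best[3]=15)
best[5] = max(5+20, 24+0) = 25
best[6] = max(5+25, 24+5) = 30
best[7] = max(5+30, 24+10) = 35
best[8] = max(5+35, 24+15) = 40
best[9] = max(5+40, 24+20, 38+0) = 45
best[10] = max(5+45, 24+25, 38+5) = 50
best[11] = max(5+50, 24+30, 38+10, 68+0) = 68
best[12] = max(5+68, 24+35, 38+15, 68+5, 64+0) = 73
One optimal cutting: 11 + 1 → $73.

73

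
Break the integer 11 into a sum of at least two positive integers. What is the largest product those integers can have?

Fill P[k] for k=2..11: at each k try every first piece i and multiply by the better of (k−i) uncut or P[k−i].
Small cases: P[2]=1, P[3]=2, P[4]=4.
P[5] = 2·max(3,2) = 2·3 = 6
P[6] = 3·max(3,2) = 3·3 = 9
P[7] = 2·max(5,6) = 2·6 = 12
P[8] = 2·max(6,9) = 2·9 = 18
P[9] = 3·max(6,9) = 3·9 = 27
P[10] = 2·max(8,18) = 2·18 = 36
P[11] = 2·max(9,27) = 2·27 = 54
One optimal split: 3 + 3 + 3 + 2; product 3·3·3·2 = 54.

54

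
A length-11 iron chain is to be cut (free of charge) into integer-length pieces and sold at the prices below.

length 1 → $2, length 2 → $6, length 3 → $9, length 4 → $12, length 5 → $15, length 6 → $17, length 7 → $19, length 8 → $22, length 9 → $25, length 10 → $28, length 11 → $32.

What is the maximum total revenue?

Build R[k] bottom-up: R[k] = max over allowed piece i of (p[i] + R[k−i]).
R[1] = 2
R[2] = 6
R[3] = 9
R[4] = 12  (first piece 2, then R[2]=6)
R[5] = 15  (first piece 2, then R[3]=9)
R[6] = 18  (first piece 2, then R[4]=12)
R[7] = 21  (first piece 2, then R[5]=15)
R[8] = 24  (first piece 2, then R[6]=18)
R[9] = 27  (first piece 2, then R[7]=21)
R[10] = 30  (first piece 2, then R[8]=24)
R[11] = 33  (first piece 2, then R[9]=27)
One optimal cutting: 3 + 2 + 2 + 2 + 2 → $9 + $6 + $6 + $6 + $6 = $33.

33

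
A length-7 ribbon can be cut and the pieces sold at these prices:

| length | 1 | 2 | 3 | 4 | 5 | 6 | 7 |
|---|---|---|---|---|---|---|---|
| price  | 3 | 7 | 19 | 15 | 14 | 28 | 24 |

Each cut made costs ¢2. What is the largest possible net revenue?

37

Build r[k] bottom-up: r[k] = max over allowed piece i of (p[i] + r[k−i]) − 2 per cut.
r[1] = 3
r[2] = 7
r[3] = 19
r[4] = 20  (first piece 1, then r[3]=19)
r[5] = 24  (first piece 2, then r[3]=19)
r[6] = 36  (first piece 3, then r[3]=19)
r[7] = 37  (first piece 1, then r[6]=36)
One optimal plan: pieces 3 + 3 + 1 (2 cuts) → ¢41 − ¢4 = ¢37.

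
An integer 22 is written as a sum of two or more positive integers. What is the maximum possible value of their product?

2916

Fill g[k] for k=2..22: at each k try every first piece i and multiply by the better of (k−i) uncut or g[k−i].
g[2] = 1·max(1,0) = 1·1 = 1
g[3] = max(1·2, 2·1) = 2
g[4] = max(1·3, 2·2, 3·1) = 4
g[5] = max(1·4, 2·3, 3·2, 4·1) = 6
g[6] = max(1·6, 2·4, 3·3, 4·2, 5·1) = 9
g[7] = max(1·9, 2·6, 3·4, 4·3, 5·2, 6·1) = 12
g[8] = max(1·12, 2·9, 3·6, …, 6·2, 7·1) = 18
g[9] = max(1·18, 2·12, 3·9, …, 7·2, 8·1) = 27
g[10] = max(1·27, 2·18, 3·12, …, 8·2, 9·1) = 36
g[11] = max(1·36, 2·27, 3·18, …, 9·2, 10·1) = 54
g[12] = max(1·54, 2·36, 3·27, …, 10·2, 11·1) = 81
g[13] = max(1·81, 2·54, 3·36, …, 11·2, 12·1) = 108
g[14] = max(1·108, 2·81, 3·54, …, 12·2, 13·1) = 162
g[15] = max(1·162, 2·108, 3·81, …, 13·2, 14·1) = 243
g[16] = max(1·243, 2·162, 3·108, …, 14·2, 15·1) = 324
g[17] = max(1·324, 2·243, 3·162, …, 15·2, 16·1) = 486
g[18] = max(1·486, 2·324, 3·243, …, 16·2, 17·1) = 729
g[19] = max(1·729, 2·486, 3·324, …, 17·2, 18·1) = 972
g[20] = max(1·972, 2·729, 3·486, …, 18·2, 19·1) = 1458
g[21] = max(1·1458, 2·972, 3·729, …, 19·2, 20·1) = 2187
g[22] = max(1·2187, 2·1458, 3·972, …, 20·2, 21·1) = 2916
One optimal split: 3 + 3 + 3 + 3 + 3 + 3 + 2 + 2; product 3·3·3·3·3·3·2·2 = 2916.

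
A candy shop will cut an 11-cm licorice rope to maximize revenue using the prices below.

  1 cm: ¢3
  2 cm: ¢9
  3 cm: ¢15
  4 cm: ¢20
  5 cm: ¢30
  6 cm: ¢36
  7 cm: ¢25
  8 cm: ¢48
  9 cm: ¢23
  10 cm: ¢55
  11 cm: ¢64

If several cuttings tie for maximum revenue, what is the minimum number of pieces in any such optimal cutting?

Let r[k] be the best obtainable value from length k. For each k, try every first piece i and keep the best of price[i] + r[k−i].
r[1] = 3
r[2] = max(3+3, 9+0) = 9
r[3] = max(3+9, 9+3, 15+0) = 15
r[4] = max(3+15, 9+9, 15+3, 20+0) = 20
r[5] = max(3+20, 9+15, 15+9, 20+3, 30+0) = 30
r[6] = max(3+30, 9+20, 15+15, 20+9, 30+3, 36+0) = 36
r[7] = max(3+36, 9+30, 15+20, …, 36+3, 25+0) = 39
r[8] = max(3+39, 9+36, 15+30, …, 25+3, 48+0) = 48
r[9] = max(3+48, 9+39, 15+36, …, 48+3, 23+0) = 51
r[10] = max(3+51, 9+48, 15+39, …, 23+3, 55+0) = 60
r[11] = max(3+60, 9+51, 15+48, …, 55+3, 64+0) = 66
Maximum revenue is ¢66.
Now minimize piece count subject to staying optimal: for each k, pieces[k] = 1 + min over i with p[i]+r[k−i]=r[k] of pieces[k−i].
pieces[8] = 1
pieces[9] = 2
pieces[10] = 2
pieces[11] = 2

2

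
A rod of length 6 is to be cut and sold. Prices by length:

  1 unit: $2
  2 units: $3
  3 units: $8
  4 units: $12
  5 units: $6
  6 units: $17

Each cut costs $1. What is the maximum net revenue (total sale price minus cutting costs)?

Build r[k] bottom-up: r[k] = max over allowed piece i of (p[i] + r[k−i]) − 1 per cut.
r[1] = 2
r[2] = max(2+2-1, 3+0) = 3
r[3] = max(2+3-1, 3+2-1, 8+0) = 8
r[4] = max(2+8-1, 3+3-1, 8+2-1, 12+0) = 12
r[5] = max(2+12-1, 3+8-1, 8+3-1, 12+2-1, 6+0) = 13
r[6] = max(2+13-1, 3+12-1, 8+8-1, 12+3-1, 6+2-1, 17+0) = 17
Best is to make no cuts and sell whole for $17.

17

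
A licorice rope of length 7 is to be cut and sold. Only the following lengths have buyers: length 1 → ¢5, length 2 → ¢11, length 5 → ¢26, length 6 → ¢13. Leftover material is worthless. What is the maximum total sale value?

38

Build f[k] bottom-up: f[k] = max over allowed piece i of (p[i] + f[k−i]).
f[1] = 5
f[2] = 11
f[3] = 16  (first piece 1, then f[2]=11)
f[4] = 22  (first piece 2, then f[2]=11)
f[5] = 27  (first piece 1, then f[4]=22)
f[6] = 33  (first piece 2, then f[4]=22)
f[7] = 38  (first piece 1, then f[6]=33)
One optimal cutting: 2 + 2 + 2 + 1 → ¢38.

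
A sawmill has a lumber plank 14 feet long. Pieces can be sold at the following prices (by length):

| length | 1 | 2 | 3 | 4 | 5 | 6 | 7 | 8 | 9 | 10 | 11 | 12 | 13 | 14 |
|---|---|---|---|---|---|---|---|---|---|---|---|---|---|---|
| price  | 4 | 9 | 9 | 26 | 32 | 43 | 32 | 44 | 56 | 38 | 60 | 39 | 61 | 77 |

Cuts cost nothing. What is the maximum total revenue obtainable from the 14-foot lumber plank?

95

Consider every possible first cut. R[k] is the best of p[i]+R[k−i] over all sellable i≤k.
R[1] = 4
R[2] = 9
R[3] = 13  (first piece 1, then R[2]=9)
R[4] = 26
R[5] = 32
R[6] = 43
R[7] = 47  (first piece 1, then R[6]=43)
R[8] = 52  (first piece 2, then R[6]=43)
R[9] = 58  (first piece 4, then R[5]=32)
R[10] = 69  (first piece 4, then R[6]=43)
R[11] = 75  (first piece 5, then R[6]=43)
R[12] = 86  (first piece 6, then R[6]=43)
R[13] = 90  (first piece 1, then R[12]=86)
R[14] = 95  (first piece 2, then R[12]=86)
One optimal cutting: 6 + 6 + 2 → $43 + $43 + $9 = $95.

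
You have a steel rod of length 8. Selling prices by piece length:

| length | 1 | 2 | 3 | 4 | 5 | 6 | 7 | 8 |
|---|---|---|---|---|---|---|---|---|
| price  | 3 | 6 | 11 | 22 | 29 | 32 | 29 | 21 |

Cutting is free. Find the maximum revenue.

Consider every possible first cut. v[k] is the best of p[i]+v[k−i] over all sellable i≤k.
v[1] = 3
v[2] = 6  (first piece 1, then v[1]=3)
v[3] = 11
v[4] = 22
v[5] = 29
v[6] = 32  (first piece 1, then v[5]=29)
v[7] = 35  (first piece 1, then v[6]=32)
v[8] = 44  (first piece 4, then v[4]=22)
One optimal cutting: 4 + 4 → $22 + $22 = $44.

44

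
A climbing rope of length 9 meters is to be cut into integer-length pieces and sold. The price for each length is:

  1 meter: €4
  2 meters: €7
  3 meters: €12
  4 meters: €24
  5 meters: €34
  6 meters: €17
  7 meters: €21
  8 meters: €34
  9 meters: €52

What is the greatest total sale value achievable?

58

Let v[k] be the best obtainable value from length k. For each k, try every first piece i and keep the best of price[i] + v[k−i].
v[1] = 4
v[2] = max(4+4, 7+0) = 8
v[3] = max(4+8, 7+4, 12+0) = 12
v[4] = max(4+12, 7+8, 12+4, 24+0) = 24
v[5] = max(4+24, 7+12, 12+8, 24+4, 34+0) = 34
v[6] = max(4+34, 7+24, 12+12, 24+8, 34+4, 17+0) = 38
v[7] = max(4+38, 7+34, 12+24, …, 17+4, 21+0) = 42
v[8] = max(4+42, 7+38, 12+34, …, 21+4, 34+0) = 48
v[9] = max(4+48, 7+42, 12+38, …, 34+4, 52+0) = 58
One optimal cutting: 5 + 4 → €34 + €24 = €58.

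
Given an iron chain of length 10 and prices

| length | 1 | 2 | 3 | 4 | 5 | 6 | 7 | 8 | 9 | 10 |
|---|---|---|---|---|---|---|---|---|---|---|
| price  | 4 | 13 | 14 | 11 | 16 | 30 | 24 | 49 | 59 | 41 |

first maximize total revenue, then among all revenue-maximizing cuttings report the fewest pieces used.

5

Build r[k] bottom-up: r[k] = max over allowed piece i of (p[i] + r[k−i]).
r[1] = 4
r[2] = 13
r[3] = 17  (first piece 1, then r[2]=13)
r[4] = 26  (first piece 2, then r[2]=13)
r[5] = 30  (first piece 1, then r[4]=26)
r[6] = 39  (first piece 2, then r[4]=26)
r[7] = 43  (first piece 1, then r[6]=39)
r[8] = 52  (first piece 2, then r[6]=39)
r[9] = 59
r[10] = 65  (first piece 2, then r[8]=52)
Maximum revenue is $65.
Now minimize piece count subject to staying optimal: for each k, pieces[k] = 1 + min over i with p[i]+r[k−i]=r[k] of pieces[k−i].
pieces[7] = 4
pieces[8] = 4
pieces[9] = 1
pieces[10] = 5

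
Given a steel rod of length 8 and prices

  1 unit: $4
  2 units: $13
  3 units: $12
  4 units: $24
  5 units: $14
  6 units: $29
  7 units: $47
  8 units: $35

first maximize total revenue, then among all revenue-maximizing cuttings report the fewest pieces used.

4

Let r[k] be the best obtainable value from length k. For each k, try every first piece i and keep the best of price[i] + r[k−i].
r[1] = 4
r[2] = max(4+4, 13+0) = 13
r[3] = max(4+13, 13+4, 12+0) = 17
r[4] = max(4+17, 13+13, 12+4, 24+0) = 26
r[5] = max(4+26, 13+17, 12+13, 24+4, 14+0) = 30
r[6] = max(4+30, 13+26, 12+17, 24+13, 14+4, 29+0) = 39
r[7] = max(4+39, 13+30, 12+26, …, 29+4, 47+0) = 47
r[8] = max(4+47, 13+39, 12+30, …, 47+4, 35+0) = 52
Maximum revenue is $52.
Now minimize piece count subject to staying optimal: for each k, pieces[k] = 1 + min over i with p[i]+r[k−i]=r[k] of pieces[k−i].
pieces[5] = 3
pieces[6] = 3
pieces[7] = 1
pieces[8] = 4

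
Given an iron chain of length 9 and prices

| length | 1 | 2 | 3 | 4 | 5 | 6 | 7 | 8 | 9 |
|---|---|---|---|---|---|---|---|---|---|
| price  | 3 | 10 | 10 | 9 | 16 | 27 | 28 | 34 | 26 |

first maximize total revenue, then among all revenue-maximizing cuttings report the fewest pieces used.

5

Let r[k] be the best obtainable value from length k. For each k, try every first piece i and keep the best of price[i] + r[k−i].
r[1] = 3
r[2] = 10
r[3] = 13  (first piece 1, then r[2]=10)
r[4] = 20  (first piece 2, then r[2]=10)
r[5] = 23  (first piece 1, then r[4]=20)
r[6] = 30  (first piece 2, then r[4]=20)
r[7] = 33  (first piece 1, then r[6]=30)
r[8] = 40  (first piece 2, then r[6]=30)
r[9] = 43  (first piece 1, then r[8]=40)
Maximum revenue is $43.
Now minimize piece count subject to staying optimal: for each k, pieces[k] = 1 + min over i with p[i]+r[k−i]=r[k] of pieces[k−i].
pieces[6] = 3
pieces[7] = 4
pieces[8] = 4
pieces[9] = 5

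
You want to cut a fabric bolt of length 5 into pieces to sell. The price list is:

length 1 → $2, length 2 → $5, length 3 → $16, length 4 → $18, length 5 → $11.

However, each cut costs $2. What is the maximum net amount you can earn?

19

Consider every possible first cut. r[k] is the best of p[i]+r[k−i] over all sellable i≤k, charging 2 whenever i<k.
r[1] = 2
r[2] = 5
r[3] = 16
r[4] = 18
r[5] = 19  (first piece 2, then r[3]=16)
One optimal plan: pieces 3 + 2 (1 cut) → $21 − $2 = $19.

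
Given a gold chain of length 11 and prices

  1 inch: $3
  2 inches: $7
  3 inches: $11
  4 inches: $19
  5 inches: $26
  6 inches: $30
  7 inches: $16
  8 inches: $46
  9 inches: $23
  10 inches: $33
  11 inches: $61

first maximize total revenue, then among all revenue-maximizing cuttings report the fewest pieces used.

1

Build r[k] bottom-up: r[k] = max over allowed piece i of (p[i] + r[k−i]).
r[1] = 3
r[2] = 7
r[3] = 11
r[4] = 19
r[5] = 26
r[6] = 30
r[7] = 33  (first piece 1, then r[6]=30)
r[8] = 46
r[9] = 49  (first piece 1, then r[8]=46)
r[10] = 53  (first piece 2, then r[8]=46)
r[11] = 61
Maximum revenue is $61.
Now minimize piece count subject to staying optimal: for each k, pieces[k] = 1 + min over i with p[i]+r[k−i]=r[k] of pieces[k−i].
pieces[8] = 1
pieces[9] = 2
pieces[10] = 2
pieces[11] = 1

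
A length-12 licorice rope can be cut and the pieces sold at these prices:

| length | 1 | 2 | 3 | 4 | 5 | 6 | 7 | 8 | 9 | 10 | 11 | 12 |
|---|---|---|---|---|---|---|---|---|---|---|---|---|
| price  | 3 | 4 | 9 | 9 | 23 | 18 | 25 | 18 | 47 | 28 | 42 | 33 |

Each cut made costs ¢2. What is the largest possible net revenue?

Build net[k] bottom-up: net[k] = max over allowed piece i of (p[i] + net[k−i]) − 2 per cut.
net[1] = 3
net[2] = 4  (first piece 1, then net[1]=3)
net[3] = 9
net[4] = 10  (first piece 1, then net[3]=9)
net[5] = 23
net[6] = 24  (first piece 1, then net[5]=23)
net[7] = 25  (first piece 1, then net[6]=24)
net[8] = 30  (first piece 3, then net[5]=23)
net[9] = 47
net[10] = 48  (first piece 1, then net[9]=47)
net[11] = 49  (first piece 1, then net[10]=48)
net[12] = 54  (first piece 3, then net[9]=47)
One optimal plan: pieces 9 + 3 (1 cut) → ¢56 − ¢2 = ¢54.

54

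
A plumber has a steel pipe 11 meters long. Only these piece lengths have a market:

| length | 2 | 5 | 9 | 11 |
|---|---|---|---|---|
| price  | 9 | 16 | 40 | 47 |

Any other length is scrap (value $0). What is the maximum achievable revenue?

49

Consider every possible first cut. best[k] is the best of p[i]+best[k−i] over all sellable i≤k.
best[1] = 0
best[2] = 9
best[3] = 9
best[4] = 18  (first piece 2, then best[2]=9)
best[5] = max(9+9, 16+0) = 18
best[6] = max(9+18, 16+0) = 27
best[7] = max(9+18, 16+9) = 27
best[8] = max(9+27, 16+9) = 36
best[9] = max(9+27, 16+18, 40+0) = 40
best[10] = max(9+36, 16+18, 40+0) = 45
best[11] = max(9+40, 16+27, 40+9, 47+0) = 49
One optimal cutting: 9 + 2 → $49.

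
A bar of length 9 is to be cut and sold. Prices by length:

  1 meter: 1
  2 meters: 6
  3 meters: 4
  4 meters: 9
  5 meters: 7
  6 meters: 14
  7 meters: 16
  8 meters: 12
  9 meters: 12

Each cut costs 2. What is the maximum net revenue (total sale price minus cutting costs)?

Build net[k] bottom-up: net[k] = max over allowed piece i of (p[i] + net[k−i]) − 2 per cut.
net[1] = 1
net[2] = max(1+1-2, 6+0) = 6
net[3] = max(1+6-2, 6+1-2, 4+0) = 5
net[4] = max(1+5-2, 6+6-2, 4+1-2, 9+0) = 10
net[5] = max(1+10-2, 6+5-2, 4+6-2, 9+1-2, 7+0) = 9
net[6] = max(1+9-2, 6+10-2, 4+5-2, 9+6-2, 7+1-2, 14+0) = 14
net[7] = max(1+14-2, 6+9-2, 4+10-2, …, 14+1-2, 16+0) = 16
net[8] = max(1+16-2, 6+14-2, 4+9-2, …, 16+1-2, 12+0) = 18
net[9] = max(1+18-2, 6+16-2, 4+14-2, …, 12+1-2, 12+0) = 20
One optimal plan: pieces 7 + 2 (1 cut) → 22 − 2 = 20.

20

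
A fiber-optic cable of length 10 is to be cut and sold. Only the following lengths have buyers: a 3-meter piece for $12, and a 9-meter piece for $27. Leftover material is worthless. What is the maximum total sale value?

36

Let f[k] be the best obtainable value from length k. For each k, try every first piece i and keep the best of price[i] + f[k−i].
f[1] = 0
f[2] = 0
f[3] = 12
f[4] = 12
f[5] = 12
f[6] = 24  (first piece 3, then f[3]=12)
f[7] = 24
f[8] = 24
f[9] = max(12+24, 27+0) = 36
f[10] = max(12+24, 27+0) = 36
One optimal cutting: pieces 3 + 3 + 3 with 1 meter of scrap → $36.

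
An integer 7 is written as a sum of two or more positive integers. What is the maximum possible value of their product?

12

Fill P[k] for k=2..7: at each k try every first piece i and multiply by the better of (k−i) uncut or P[k−i].
P[2] = 1*max(1,0) = 1*1 = 1
P[3] = 1*max(2,1) = 1*2 = 2
P[4] = 2*max(2,1) = 2*2 = 4
P[5] = 2*max(3,2) = 2*3 = 6
P[6] = 3*max(3,2) = 3*3 = 9
P[7] = 2*max(5,6) = 2*6 = 12
One optimal split: 3 + 2 + 2; product 3*2*2 = 12.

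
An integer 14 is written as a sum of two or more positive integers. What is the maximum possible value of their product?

162

Let prod[k] be the best product for length k (with at least one cut). For each first piece i, the rest contributes max(k−i, prod[k−i]).
prod[2] = 1*max(1,0) = 1*1 = 1
prod[3] = 1*max(2,1) = 1*2 = 2
prod[4] = 2*max(2,1) = 2*2 = 4
prod[5] = 2*max(3,2) = 2*3 = 6
prod[6] = 3*max(3,2) = 3*3 = 9
prod[7] = 2*max(5,6) = 2*6 = 12
prod[8] = 2*max(6,9) = 2*9 = 18
prod[9] = 3*max(6,9) = 3*9 = 27
prod[10] = 2*max(8,18) = 2*18 = 36
prod[11] = 2*max(9,27) = 2*27 = 54
prod[12] = 3*max(9,27) = 3*27 = 81
prod[13] = 2*max(11,54) = 2*54 = 108
prod[14] = 2*max(12,81) = 2*81 = 162
One optimal split: 3 + 3 + 3 + 3 + 2; product 3*3*3*3*2 = 162.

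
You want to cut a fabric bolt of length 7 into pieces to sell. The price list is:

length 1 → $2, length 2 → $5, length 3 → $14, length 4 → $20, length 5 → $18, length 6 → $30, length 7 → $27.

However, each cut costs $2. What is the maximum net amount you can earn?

Build r[k] bottom-up: r[k] = max over allowed piece i of (p[i] + r[k−i]) − 2 per cut.
r[1] = 2
r[2] = max(2+2-2, 5+0) = 5
r[3] = max(2+5-2, 5+2-2, 14+0) = 14
r[4] = max(2+14-2, 5+5-2, 14+2-2, 20+0) = 20
r[5] = max(2+20-2, 5+14-2, 14+5-2, 20+2-2, 18+0) = 20
r[6] = max(2+20-2, 5+20-2, 14+14-2, 20+5-2, 18+2-2, 30+0) = 30
r[7] = max(2+30-2, 5+20-2, 14+20-2, …, 30+2-2, 27+0) = 32
One optimal plan: pieces 4 + 3 (1 cut) → $34 − $2 = $32.

32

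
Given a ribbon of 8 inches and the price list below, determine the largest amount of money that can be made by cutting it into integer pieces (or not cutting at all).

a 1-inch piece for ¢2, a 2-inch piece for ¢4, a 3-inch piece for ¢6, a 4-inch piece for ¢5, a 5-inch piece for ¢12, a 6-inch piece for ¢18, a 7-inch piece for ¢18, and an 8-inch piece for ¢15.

22

Consider every possible first cut. best[k] is the best of p[i]+best[k−i] over all sellable i≤k.
best[1] = 2
best[2] = 4  (first piece 1, then best[1]=2)
best[3] = 6  (first piece 1, then best[2]=4)
best[4] = 8  (first piece 1, then best[3]=6)
best[5] = 12
best[6] = 18
best[7] = 20  (first piece 1, then best[6]=18)
best[8] = 22  (first piece 1, then best[7]=20)
One optimal cutting: 6 + 1 + 1 → ¢18 + ¢2 + ¢2 = ¢22.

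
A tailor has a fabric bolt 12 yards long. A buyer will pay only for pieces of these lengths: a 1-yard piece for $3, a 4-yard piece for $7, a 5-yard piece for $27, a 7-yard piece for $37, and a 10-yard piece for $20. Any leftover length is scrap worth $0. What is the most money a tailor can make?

64

Let r[k] be the best obtainable value from length k. For each k, try every first piece i and keep the best of price[i] + r[k−i].
r[1] = 3
r[2] = 6  (first piece 1, then r[1]=3)
r[3] = 9  (first piece 1, then r[2]=6)
r[4] = max(3+9, 7+0) = 12
r[5] = max(3+12, 7+3, 27+0) = 27
r[6] = max(3+27, 7+6, 27+3) = 30
r[7] = max(3+30, 7+9, 27+6, 37+0) = 37
r[8] = max(3+37, 7+12, 27+9, 37+3) = 40
r[9] = max(3+40, 7+27, 27+12, 37+6) = 43
r[10] = max(3+43, 7+30, 27+27, 37+9, 20+0) = 54
r[11] = max(3+54, 7+37, 27+30, 37+12, 20+3) = 57
r[12] = max(3+57, 7+40, 27+37, 37+27, 20+6) = 64
One optimal cutting: 7 + 5 → $64.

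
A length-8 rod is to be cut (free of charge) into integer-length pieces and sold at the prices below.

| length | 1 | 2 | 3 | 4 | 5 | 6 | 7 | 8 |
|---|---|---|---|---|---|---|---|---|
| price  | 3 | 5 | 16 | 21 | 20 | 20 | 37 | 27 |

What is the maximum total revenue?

Let R[k] be the best obtainable value from length k. For each k, try every first piece i and keep the best of price[i] + R[k−i].
R[1] = 3
R[2] = max(3+3, 5+0) = 6
R[3] = max(3+6, 5+3, 16+0) = 16
R[4] = max(3+16, 5+6, 16+3, 21+0) = 21
R[5] = max(3+21, 5+16, 16+6, 21+3, 20+0) = 24
R[6] = max(3+24, 5+21, 16+16, 21+6, 20+3, 20+0) = 32
R[7] = max(3+32, 5+24, 16+21, …, 20+3, 37+0) = 37
R[8] = max(3+37, 5+32, 16+24, …, 37+3, 27+0) = 42
One optimal cutting: 4 + 4 → €21 + €21 = €42.

42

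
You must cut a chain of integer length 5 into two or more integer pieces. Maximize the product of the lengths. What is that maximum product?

6

Let f[k] be the best product for length k (with at least one cut). For each first piece i, the rest contributes max(k−i, f[k−i]).
f[2] = 1·max(1,0) = 1·1 = 1
f[3] = 1·max(2,1) = 1·2 = 2
f[4] = 2·max(2,1) = 2·2 = 4
f[5] = 2·max(3,2) = 2·3 = 6
One optimal split: 3 + 2; product 3·2 = 6.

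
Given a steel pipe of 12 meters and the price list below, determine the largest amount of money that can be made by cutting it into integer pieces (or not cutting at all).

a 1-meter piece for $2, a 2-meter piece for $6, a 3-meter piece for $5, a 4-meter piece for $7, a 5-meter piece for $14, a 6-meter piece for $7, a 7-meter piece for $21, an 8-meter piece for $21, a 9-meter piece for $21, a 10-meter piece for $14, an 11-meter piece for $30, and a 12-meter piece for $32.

Let v[k] be the best obtainable value from length k. For each k, try every first piece i and keep the best of price[i] + v[k−i].
v[1] = 2
v[2] = 6
v[3] = 8  (first piece 1, then v[2]=6)
v[4] = 12  (first piece 2, then v[2]=6)
v[5] = 14  (first piece 1, then v[4]=12)
v[6] = 18  (first piece 2, then v[4]=12)
v[7] = 21
v[8] = 24  (first piece 2, then v[6]=18)
v[9] = 27  (first piece 2, then v[7]=21)
v[10] = 30  (first piece 2, then v[8]=24)
v[11] = 33  (first piece 2, then v[9]=27)
v[12] = 36  (first piece 2, then v[10]=30)
One optimal cutting: 2 + 2 + 2 + 2 + 2 + 2 → $6 + $6 + $6 + $6 + $6 + $6 = $36.

36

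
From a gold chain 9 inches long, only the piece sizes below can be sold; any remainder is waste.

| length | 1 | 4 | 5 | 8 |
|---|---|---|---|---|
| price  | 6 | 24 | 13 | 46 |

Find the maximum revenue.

54

Build f[k] bottom-up: f[k] = max over allowed piece i of (p[i] + f[k−i]).
f[1] = 6
f[2] = 12  (first piece 1, then f[1]=6)
f[3] = 18  (first piece 1, then f[2]=12)
f[4] = max(6+18, 24+0) = 24
f[5] = max(6+24, 24+6, 13+0) = 30
f[6] = max(6+30, 24+12, 13+6) = 36
f[7] = max(6+36, 24+18, 13+12) = 42
f[8] = max(6+42, 24+24, 13+18, 46+0) = 48
f[9] = max(6+48, 24+30, 13+24, 46+6) = 54
One optimal cutting: 1 + 1 + 1 + 1 + 1 + 1 + 1 + 1 + 1 → $54.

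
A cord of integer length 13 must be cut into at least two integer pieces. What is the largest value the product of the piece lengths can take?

108

Fill g[k] for k=2..13: at each k try every first piece i and multiply by the better of (k−i) uncut or g[k−i].
Small cases: g[2]=1, g[3]=2, g[4]=4, g[5]=6, g[6]=9, g[7]=12, g[8]=18.
g[9] = 3·max(6,9) = 3·9 = 27
g[10] = 2·max(8,18) = 2·18 = 36
g[11] = 2·max(9,27) = 2·27 = 54
g[12] = 3·max(9,27) = 3·27 = 81
g[13] = 2·max(11,54) = 2·54 = 108
One optimal split: 3 + 3 + 3 + 2 + 2; product 3·3·3·2·2 = 108.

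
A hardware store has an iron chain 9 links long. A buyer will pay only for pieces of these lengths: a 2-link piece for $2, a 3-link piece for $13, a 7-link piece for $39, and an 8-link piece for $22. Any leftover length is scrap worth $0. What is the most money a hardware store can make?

41

Let f[k] be the best obtainable value from length k. For each k, try every first piece i and keep the best of price[i] + f[k−i].
f[1] = 0
f[2] = 2
f[3] = 13
f[4] = 13
f[5] = 15  (first piece 2, then f[3]=13)
f[6] = 26  (first piece 3, then f[3]=13)
f[7] = 39
f[8] = 39
f[9] = 41  (first piece 2, then f[7]=39)
One optimal cutting: 7 + 2 → $41.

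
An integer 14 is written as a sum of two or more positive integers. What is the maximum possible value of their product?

162

Fill P[k] for k=2..14: at each k try every first piece i and multiply by the better of (k−i) uncut or P[k−i].
P[2] = 1·max(1,0) = 1·1 = 1
P[3] = max(1·2, 2·1) = 2
P[4] = max(1·3, 2·2, 3·1) = 4
P[5] = max(1·4, 2·3, 3·2, 4·1) = 6
P[6] = max(1·6, 2·4, 3·3, 4·2, 5·1) = 9
P[7] = max(1·9, 2·6, 3·4, 4·3, 5·2, 6·1) = 12
P[8] = max(1·12, 2·9, 3·6, …, 6·2, 7·1) = 18
P[9] = max(1·18, 2·12, 3·9, …, 7·2, 8·1) = 27
P[10] = max(1·27, 2·18, 3·12, …, 8·2, 9·1) = 36
P[11] = max(1·36, 2·27, 3·18, …, 9·2, 10·1) = 54
P[12] = max(1·54, 2·36, 3·27, …, 10·2, 11·1) = 81
P[13] = max(1·81, 2·54, 3·36, …, 11·2, 12·1) = 108
P[14] = max(1·108, 2·81, 3·54, …, 12·2, 13·1) = 162
One optimal split: 3 + 3 + 3 + 3 + 2; product 3·3·3·3·2 = 162.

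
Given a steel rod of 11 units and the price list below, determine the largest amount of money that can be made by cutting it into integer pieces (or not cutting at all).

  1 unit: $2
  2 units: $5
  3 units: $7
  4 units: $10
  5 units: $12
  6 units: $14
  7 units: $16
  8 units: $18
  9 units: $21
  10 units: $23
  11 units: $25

Build v[k] bottom-up: v[k] = max over allowed piece i of (p[i] + v[k−i]).
v[1] = 2
v[2] = 5
v[3] = 7  (first piece 1, then v[2]=5)
v[4] = 10  (first piece 2, then v[2]=5)
v[5] = 12  (first piece 1, then v[4]=10)
v[6] = 15  (first piece 2, then v[4]=10)
v[7] = 17  (first piece 1, then v[6]=15)
v[8] = 20  (first piece 2, then v[6]=15)
v[9] = 22  (first piece 1, then v[8]=20)
v[10] = 25  (first piece 2, then v[8]=20)
v[11] = 27  (first piece 1, then v[10]=25)
One optimal cutting: 2 + 2 + 2 + 2 + 2 + 1 → $5 + $5 + $5 + $5 + $5 + $2 = $27.

27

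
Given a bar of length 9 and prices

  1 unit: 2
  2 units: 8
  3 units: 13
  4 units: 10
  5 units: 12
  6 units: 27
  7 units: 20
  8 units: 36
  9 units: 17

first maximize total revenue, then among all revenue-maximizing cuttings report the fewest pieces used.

Build r[k] bottom-up: r[k] = max over allowed piece i of (p[i] + r[k−i]).
r[1] = 2
r[2] = max(2+2, 8+0) = 8
r[3] = max(2+8, 8+2, 13+0) = 13
r[4] = max(2+13, 8+8, 13+2, 10+0) = 16
r[5] = max(2+16, 8+13, 13+8, 10+2, 12+0) = 21
r[6] = max(2+21, 8+16, 13+13, 10+8, 12+2, 27+0) = 27
r[7] = max(2+27, 8+21, 13+16, …, 27+2, 20+0) = 29
r[8] = max(2+29, 8+27, 13+21, …, 20+2, 36+0) = 36
r[9] = max(2+36, 8+29, 13+27, …, 36+2, 17+0) = 40
Maximum revenue is 40.
Now minimize piece count subject to staying optimal: for each k, pieces[k] = 1 + min over i with p[i]+r[k−i]=r[k] of pieces[k−i].
pieces[6] = 1
pieces[7] = 2
pieces[8] = 1
pieces[9] = 2

2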